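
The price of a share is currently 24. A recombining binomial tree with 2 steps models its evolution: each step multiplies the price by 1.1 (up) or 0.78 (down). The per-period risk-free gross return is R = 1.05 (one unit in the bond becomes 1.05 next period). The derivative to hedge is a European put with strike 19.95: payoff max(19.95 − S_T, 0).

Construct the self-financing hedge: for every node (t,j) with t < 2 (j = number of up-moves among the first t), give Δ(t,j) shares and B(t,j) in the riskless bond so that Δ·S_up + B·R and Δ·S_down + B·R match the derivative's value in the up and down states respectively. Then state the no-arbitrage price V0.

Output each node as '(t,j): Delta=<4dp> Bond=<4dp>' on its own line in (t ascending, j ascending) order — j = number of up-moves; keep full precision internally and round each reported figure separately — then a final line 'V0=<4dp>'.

(0,0): Delta=-0.1036 Bond=2.6056
(1,0): Delta=-0.8928 Bond=17.5096
(1,1): Delta=0.0000 Bond=0.0000
V0=0.1184

Under the risk-neutral measure, an up-move has probability p* = (R−d)/(u−d) = 0.8437 and values discount at R = 1.05.
Terminal payoffs: V(2,0)=5.3484, V(2,1)=0.0000, V(2,2)=0.0000
  t=1,j=0: stock 18.7200 → up 20.5920 (V=0.0000), down 14.6016 (V=5.3484). Price 0.7959; hedge Δ=-0.8928, bond B=17.5096.
  t=1,j=1: stock 26.4000 → up 29.0400 (V=0.0000), down 20.5920 (V=0.0000). Price 0.0000; hedge Δ=0.0000, bond B=0.0000.
  t=0,j=0: stock 24.0000 → up 26.4000 (V=0.0000), down 18.7200 (V=0.7959). Price 0.1184; hedge Δ=-0.1036, bond B=2.6056.
The time-0 hedge costs 0.1184, which is the no-arbitrage price.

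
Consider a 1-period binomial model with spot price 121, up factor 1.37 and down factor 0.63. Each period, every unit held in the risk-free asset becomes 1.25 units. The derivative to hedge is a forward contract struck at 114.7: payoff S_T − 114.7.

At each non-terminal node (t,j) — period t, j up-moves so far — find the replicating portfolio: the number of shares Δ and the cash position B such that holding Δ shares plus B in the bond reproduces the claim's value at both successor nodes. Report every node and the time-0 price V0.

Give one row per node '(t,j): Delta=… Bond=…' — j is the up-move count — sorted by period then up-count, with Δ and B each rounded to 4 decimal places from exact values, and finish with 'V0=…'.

Under the risk-neutral measure, an up-move has probability p* = (R−d)/(u−d) = 0.8378 and values discount at R = 1.25.
Payoff layer (t=1): V(1,0)=-38.4700, V(1,1)=51.0700
(0,0): S=121.0000. Δ = (V_up−V_dn)/(S_up−S_dn) = (51.0700−-38.4700)/(165.7700−76.2300) = 1.0000. V = [p*·51.0700 + (1−p*)·-38.4700]/1.25 = 29.2400. B = V − Δ·S = -91.7600.
Each (Δ,B) replicates both successor values, so the strategy is self-financing and V0 is arbitrage-free.

(0,0): Delta=1.0000 Bond=-91.7600
V0=29.2400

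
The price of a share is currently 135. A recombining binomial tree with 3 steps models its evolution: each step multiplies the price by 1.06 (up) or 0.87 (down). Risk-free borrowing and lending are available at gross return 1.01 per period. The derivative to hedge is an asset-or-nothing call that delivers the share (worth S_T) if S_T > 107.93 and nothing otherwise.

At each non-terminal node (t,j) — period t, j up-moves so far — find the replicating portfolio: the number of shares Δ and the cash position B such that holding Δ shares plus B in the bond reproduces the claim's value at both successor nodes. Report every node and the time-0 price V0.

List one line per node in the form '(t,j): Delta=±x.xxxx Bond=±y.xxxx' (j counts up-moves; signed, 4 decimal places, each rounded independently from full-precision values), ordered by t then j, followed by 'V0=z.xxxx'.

Risk-neutral probability p* = (R−d)/(u−d) = (1.01−0.87)/(1.06−0.87) = 0.7368.
At expiry t=3: V(3,0)=0.0000, V(3,1)=108.3124, V(3,2)=131.9668, V(3,3)=160.7872
Node (2,0) S=102.1815: V=(p*·108.3124+(1−p*)·0.0000)/1.01=79.0189; Δ=(108.3124−0.0000)/(108.3124−88.8979)=5.5789; B=V−Δ·S=-491.0463
Node (2,1) S=124.4970: V=(p*·131.9668+(1−p*)·108.3124)/1.01=124.4970; Δ=(131.9668−108.3124)/(131.9668−108.3124)=1.0000; B=V−Δ·S=0.0000
Node (2,2) S=151.6860: V=(p*·160.7872+(1−p*)·131.9668)/1.01=151.6860; Δ=(160.7872−131.9668)/(160.7872−131.9668)=1.0000; B=V−Δ·S=0.0000
Node (1,0) S=117.4500: V=(p*·124.4970+(1−p*)·79.0189)/1.01=111.4149; Δ=(124.4970−79.0189)/(124.4970−102.1815)=2.0380; B=V−Δ·S=-127.9433
Node (1,1) S=143.1000: V=(p*·151.6860+(1−p*)·124.4970)/1.01=143.1000; Δ=(151.6860−124.4970)/(151.6860−124.4970)=1.0000; B=V−Δ·S=0.0000
Node (0,0) S=135.0000: V=(p*·143.1000+(1−p*)·111.4149)/1.01=133.4276; Δ=(143.1000−111.4149)/(143.1000−117.4500)=1.2353; B=V−Δ·S=-33.3359
Check: Δ(0,0)·S0 + B(0,0) = 133.4276 = V0.

(0,0): Delta=1.2353 Bond=-33.3359
(1,0): Delta=2.0380 Bond=-127.9433
(1,1): Delta=1.0000 Bond=0.0000
(2,0): Delta=5.5789 Bond=-491.0463
(2,1): Delta=1.0000 Bond=0.0000
(2,2): Delta=1.0000 Bond=0.0000
V0=133.4276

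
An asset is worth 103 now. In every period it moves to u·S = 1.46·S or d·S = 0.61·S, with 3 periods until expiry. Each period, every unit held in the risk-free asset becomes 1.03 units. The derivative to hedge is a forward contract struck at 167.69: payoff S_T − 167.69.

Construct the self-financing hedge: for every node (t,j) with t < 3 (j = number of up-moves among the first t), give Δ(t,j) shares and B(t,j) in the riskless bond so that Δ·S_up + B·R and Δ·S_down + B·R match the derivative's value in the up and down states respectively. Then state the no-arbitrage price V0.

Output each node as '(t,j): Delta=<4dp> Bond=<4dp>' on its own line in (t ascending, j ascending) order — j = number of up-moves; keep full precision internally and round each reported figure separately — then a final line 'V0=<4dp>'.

No-arbitrage ⇒ martingale measure with p* = (R−d)/(u−d) = 0.4941.
Terminal values V(3,·): V(3,0)=-144.3110, V(3,1)=-111.7336, V(3,2)=-33.7616, V(3,3)=152.8600
Node (2,0) S=38.3263: V=(p*·-111.7336+(1−p*)·-144.3110)/1.03=-124.4795; Δ=(-111.7336−-144.3110)/(55.9564−23.3790)=1.0000; B=V−Δ·S=-162.8058
Node (2,1) S=91.7318: V=(p*·-33.7616+(1−p*)·-111.7336)/1.03=-71.0740; Δ=(-33.7616−-111.7336)/(133.9284−55.9564)=1.0000; B=V−Δ·S=-162.8058
Node (2,2) S=219.5548: V=(p*·152.8600+(1−p*)·-33.7616)/1.03=56.7490; Δ=(152.8600−-33.7616)/(320.5500−133.9284)=1.0000; B=V−Δ·S=-162.8058
Node (1,0) S=62.8300: V=(p*·-71.0740+(1−p*)·-124.4795)/1.03=-95.2339; Δ=(-71.0740−-124.4795)/(91.7318−38.3263)=1.0000; B=V−Δ·S=-158.0639
Node (1,1) S=150.3800: V=(p*·56.7490+(1−p*)·-71.0740)/1.03=-7.6839; Δ=(56.7490−-71.0740)/(219.5548−91.7318)=1.0000; B=V−Δ·S=-158.0639
Node (0,0) S=103.0000: V=(p*·-7.6839+(1−p*)·-95.2339)/1.03=-50.4601; Δ=(-7.6839−-95.2339)/(150.3800−62.8300)=1.0000; B=V−Δ·S=-153.4601
Self-financing check: at every node Δ·S+B equals the discounted successor values.

(0,0): Delta=1.0000 Bond=-153.4601
(1,0): Delta=1.0000 Bond=-158.0639
(1,1): Delta=1.0000 Bond=-158.0639
(2,0): Delta=1.0000 Bond=-162.8058
(2,1): Delta=1.0000 Bond=-162.8058
(2,2): Delta=1.0000 Bond=-162.8058
V0=-50.4601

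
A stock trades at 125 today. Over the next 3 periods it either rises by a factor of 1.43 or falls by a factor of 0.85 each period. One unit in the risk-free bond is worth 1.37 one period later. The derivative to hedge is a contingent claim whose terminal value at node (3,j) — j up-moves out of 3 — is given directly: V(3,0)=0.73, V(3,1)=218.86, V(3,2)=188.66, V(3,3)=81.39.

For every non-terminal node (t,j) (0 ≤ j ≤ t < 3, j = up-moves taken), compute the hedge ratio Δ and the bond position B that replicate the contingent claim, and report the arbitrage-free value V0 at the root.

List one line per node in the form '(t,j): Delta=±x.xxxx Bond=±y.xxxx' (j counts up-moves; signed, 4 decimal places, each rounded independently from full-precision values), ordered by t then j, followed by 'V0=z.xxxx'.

The replicating-portfolio and risk-neutral prices coincide; use p* = (1.37−0.85)/(1.43−0.85) = 0.8966 for the latter.
Payoff layer (t=3): V(3,0)=0.7300, V(3,1)=218.8600, V(3,2)=188.6600, V(3,3)=81.3900
  t=2,j=0: stock 90.3125 → up 129.1469 (V=218.8600), down 76.7656 (V=0.7300). Price 143.2809; hedge Δ=4.1643, bond B=-232.8053.
  t=2,j=1: stock 151.9375 → up 217.2706 (V=188.6600), down 129.1469 (V=218.8600). Price 139.9884; hedge Δ=-0.3427, bond B=192.0574.
  t=2,j=2: stock 255.6125 → up 365.5259 (V=81.3900), down 217.2706 (V=188.6600). Price 67.5087; hedge Δ=-0.7235, bond B=252.4570.
  t=1,j=0: stock 106.2500 → up 151.9375 (V=139.9884), down 90.3125 (V=143.2809). Price 102.4299; hedge Δ=-0.0534, bond B=108.1066.
  t=1,j=1: stock 178.7500 → up 255.6125 (V=67.5087), down 151.9375 (V=139.9884). Price 54.7493; hedge Δ=-0.6991, bond B=179.7144.
  t=0,j=0: stock 125.0000 → up 178.7500 (V=54.7493), down 106.2500 (V=102.4299). Price 43.5634; hedge Δ=-0.6577, bond B=125.7713.
Root portfolio cost Δ·125+B reproduces V0=43.5634.

(0,0): Delta=-0.6577 Bond=125.7713
(1,0): Delta=-0.0534 Bond=108.1066
(1,1): Delta=-0.6991 Bond=179.7144
(2,0): Delta=4.1643 Bond=-232.8053
(2,1): Delta=-0.3427 Bond=192.0574
(2,2): Delta=-0.7235 Bond=252.4570
V0=43.5634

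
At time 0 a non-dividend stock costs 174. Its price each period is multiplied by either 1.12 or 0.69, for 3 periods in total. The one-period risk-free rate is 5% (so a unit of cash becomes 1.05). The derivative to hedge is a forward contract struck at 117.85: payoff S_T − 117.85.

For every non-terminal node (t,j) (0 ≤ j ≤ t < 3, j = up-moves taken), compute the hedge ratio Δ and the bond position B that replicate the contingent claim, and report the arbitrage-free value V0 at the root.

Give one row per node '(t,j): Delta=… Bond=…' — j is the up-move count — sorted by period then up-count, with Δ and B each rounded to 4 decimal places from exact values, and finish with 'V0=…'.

The replicating-portfolio and risk-neutral prices coincide; use p* = (1.05−0.69)/(1.12−0.69) = 0.8372 for the latter.
At expiry t=3: V(3,0)=-60.6894, V(3,1)=-25.0676, V(3,2)=32.7533, V(3,3)=126.6075
  t=2,j=0: stock 82.8414 → up 92.7824 (V=-25.0676), down 57.1606 (V=-60.6894). Price -29.3967; hedge Δ=1.0000, bond B=-112.2381.
  t=2,j=1: stock 134.4672 → up 150.6033 (V=32.7533), down 92.7824 (V=-25.0676). Price 22.2291; hedge Δ=1.0000, bond B=-112.2381.
  t=2,j=2: stock 218.2656 → up 244.4575 (V=126.6075), down 150.6033 (V=32.7533). Price 106.0275; hedge Δ=1.0000, bond B=-112.2381.
  t=1,j=0: stock 120.0600 → up 134.4672 (V=22.2291), down 82.8414 (V=-29.3967). Price 13.1666; hedge Δ=1.0000, bond B=-106.8934.
  t=1,j=1: stock 194.8800 → up 218.2656 (V=106.0275), down 134.4672 (V=22.2291). Price 87.9866; hedge Δ=1.0000, bond B=-106.8934.
  t=0,j=0: stock 174.0000 → up 194.8800 (V=87.9866), down 120.0600 (V=13.1666). Price 72.1967; hedge Δ=1.0000, bond B=-101.8033.
Check: Δ(0,0)·S0 + B(0,0) = 72.1967 = V0.

(0,0): Delta=1.0000 Bond=-101.8033
(1,0): Delta=1.0000 Bond=-106.8934
(1,1): Delta=1.0000 Bond=-106.8934
(2,0): Delta=1.0000 Bond=-112.2381
(2,1): Delta=1.0000 Bond=-112.2381
(2,2): Delta=1.0000 Bond=-112.2381
V0=72.1967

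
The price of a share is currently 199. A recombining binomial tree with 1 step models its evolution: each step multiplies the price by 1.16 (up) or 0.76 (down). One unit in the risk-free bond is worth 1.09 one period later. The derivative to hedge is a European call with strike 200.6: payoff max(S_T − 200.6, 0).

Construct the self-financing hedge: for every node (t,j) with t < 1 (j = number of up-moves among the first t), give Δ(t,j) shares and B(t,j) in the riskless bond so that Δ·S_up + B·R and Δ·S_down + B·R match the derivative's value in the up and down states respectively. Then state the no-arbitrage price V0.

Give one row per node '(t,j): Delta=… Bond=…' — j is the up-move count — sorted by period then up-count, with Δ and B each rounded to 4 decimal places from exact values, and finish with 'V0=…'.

(0,0): Delta=0.3799 Bond=-52.7119
V0=22.8881

Under the risk-neutral measure, an up-move has probability p* = (R−d)/(u−d) = 0.8250 and values discount at R = 1.09.
Terminal payoffs: V(1,0)=0.0000, V(1,1)=30.2400
  t=0,j=0: stock 199.0000 → up 230.8400 (V=30.2400), down 151.2400 (V=0.0000). Price 22.8881; hedge Δ=0.3799, bond B=-52.7119.
Self-financing check: at every node Δ·S+B equals the discounted successor values.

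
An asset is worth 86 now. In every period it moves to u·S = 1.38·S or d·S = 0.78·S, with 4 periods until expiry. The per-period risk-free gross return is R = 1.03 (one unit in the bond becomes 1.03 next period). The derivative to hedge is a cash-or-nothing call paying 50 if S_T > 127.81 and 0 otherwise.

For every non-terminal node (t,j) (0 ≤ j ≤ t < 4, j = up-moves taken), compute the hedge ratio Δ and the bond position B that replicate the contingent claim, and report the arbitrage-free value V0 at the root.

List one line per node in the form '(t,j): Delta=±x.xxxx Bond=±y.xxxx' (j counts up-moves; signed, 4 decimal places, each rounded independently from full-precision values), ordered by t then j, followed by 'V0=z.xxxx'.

(0,0): Delta=0.2694 Bond=-14.3325
(1,0): Delta=0.2033 Bond=-10.3271
(1,1): Delta=0.3217 Bond=-20.9720
(2,0): Delta=0.0000 Bond=0.0000
(2,1): Delta=0.3642 Bond=-25.5286
(2,2): Delta=0.2882 Bond=-16.1027
(3,0): Delta=0.0000 Bond=0.0000
(3,1): Delta=0.0000 Bond=0.0000
(3,2): Delta=0.6523 Bond=-63.1068
(3,3): Delta=0.0000 Bond=48.5437
V0=8.8373

Since d<R<u, set p* = (R−d)/(u−d) = 0.4167; price each node as the discounted p*-expectation of its children.
Terminal values V(4,·): V(4,0)=0.0000, V(4,1)=0.0000, V(4,2)=0.0000, V(4,3)=50.0000, V(4,4)=50.0000
(3,0): S=40.8115. Δ = (V_up−V_dn)/(S_up−S_dn) = (0.0000−0.0000)/(56.3198−31.8329) = 0.0000. V = [p*·0.0000 + (1−p*)·0.0000]/1.03 = 0.0000. B = V − Δ·S = 0.0000.
(3,1): S=72.2049. Δ = (V_up−V_dn)/(S_up−S_dn) = (0.0000−0.0000)/(99.6428−56.3198) = 0.0000. V = [p*·0.0000 + (1−p*)·0.0000]/1.03 = 0.0000. B = V − Δ·S = 0.0000.
(3,2): S=127.7472. Δ = (V_up−V_dn)/(S_up−S_dn) = (50.0000−0.0000)/(176.2911−99.6428) = 0.6523. V = [p*·50.0000 + (1−p*)·0.0000]/1.03 = 20.2265. B = V − Δ·S = -63.1068.
(3,3): S=226.0142. Δ = (V_up−V_dn)/(S_up−S_dn) = (50.0000−50.0000)/(311.8996−176.2911) = 0.0000. V = [p*·50.0000 + (1−p*)·50.0000]/1.03 = 48.5437. B = V − Δ·S = 48.5437.
(2,0): S=52.3224. Δ = (V_up−V_dn)/(S_up−S_dn) = (0.0000−0.0000)/(72.2049−40.8115) = 0.0000. V = [p*·0.0000 + (1−p*)·0.0000]/1.03 = 0.0000. B = V − Δ·S = 0.0000.
(2,1): S=92.5704. Δ = (V_up−V_dn)/(S_up−S_dn) = (20.2265−0.0000)/(127.7472−72.2049) = 0.3642. V = [p*·20.2265 + (1−p*)·0.0000]/1.03 = 8.1823. B = V − Δ·S = -25.5286.
(2,2): S=163.7784. Δ = (V_up−V_dn)/(S_up−S_dn) = (48.5437−20.2265)/(226.0142−127.7472) = 0.2882. V = [p*·48.5437 + (1−p*)·20.2265]/1.03 = 31.0926. B = V − Δ·S = -16.1027.
(1,0): S=67.0800. Δ = (V_up−V_dn)/(S_up−S_dn) = (8.1823−0.0000)/(92.5704−52.3224) = 0.2033. V = [p*·8.1823 + (1−p*)·0.0000]/1.03 = 3.3100. B = V − Δ·S = -10.3271.
(1,1): S=118.6800. Δ = (V_up−V_dn)/(S_up−S_dn) = (31.0926−8.1823)/(163.7784−92.5704) = 0.3217. V = [p*·31.0926 + (1−p*)·8.1823]/1.03 = 17.2119. B = V − Δ·S = -20.9720.
(0,0): S=86.0000. Δ = (V_up−V_dn)/(S_up−S_dn) = (17.2119−3.3100)/(118.6800−67.0800) = 0.2694. V = [p*·17.2119 + (1−p*)·3.3100]/1.03 = 8.8373. B = V − Δ·S = -14.3325.
Self-financing check: at every node Δ·S+B equals the discounted successor values.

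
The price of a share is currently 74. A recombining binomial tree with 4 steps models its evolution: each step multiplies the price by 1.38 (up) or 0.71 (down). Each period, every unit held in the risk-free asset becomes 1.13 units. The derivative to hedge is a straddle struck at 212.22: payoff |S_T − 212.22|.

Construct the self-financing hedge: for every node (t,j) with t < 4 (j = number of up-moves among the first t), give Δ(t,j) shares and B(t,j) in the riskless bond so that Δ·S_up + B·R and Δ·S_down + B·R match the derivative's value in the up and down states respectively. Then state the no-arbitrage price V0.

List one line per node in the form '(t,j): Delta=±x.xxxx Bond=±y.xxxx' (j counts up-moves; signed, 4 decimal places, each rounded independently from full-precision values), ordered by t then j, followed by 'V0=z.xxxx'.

(0,0): Delta=-0.6133 Bond=112.1764
(1,0): Delta=-1.0000 Bond=147.0791
(1,1): Delta=-0.4948 Bond=114.6642
(2,0): Delta=-1.0000 Bond=166.1994
(2,1): Delta=-1.0000 Bond=166.1994
(2,2): Delta=-0.3401 Bond=107.7677
(3,0): Delta=-1.0000 Bond=187.8053
(3,1): Delta=-1.0000 Bond=187.8053
(3,2): Delta=-1.0000 Bond=187.8053
(3,3): Delta=-0.1380 Bond=82.4753
V0=66.7958

Since d<R<u, set p* = (R−d)/(u−d) = 0.6269; price each node as the discounted p*-expectation of its children.
Terminal values V(4,·): V(4,0)=193.4154, V(4,1)=175.6701, V(4,2)=141.1794, V(4,3)=74.1411, V(4,4)=56.1587
  t=3,j=0: stock 26.4854 → up 36.5499 (V=175.6701), down 18.8046 (V=193.4154). Price 161.3199; hedge Δ=-1.0000, bond B=187.8053.
  t=3,j=1: stock 51.4787 → up 71.0406 (V=141.1794), down 36.5499 (V=175.6701). Price 136.3266; hedge Δ=-1.0000, bond B=187.8053.
  t=3,j=2: stock 100.0572 → up 138.0789 (V=74.1411), down 71.0406 (V=141.1794). Price 87.7481; hedge Δ=-1.0000, bond B=187.8053.
  t=3,j=3: stock 194.4773 → up 268.3787 (V=56.1587), down 138.0789 (V=74.1411). Price 55.6359; hedge Δ=-0.1380, bond B=82.4753.
  t=2,j=0: stock 37.3034 → up 51.4787 (V=136.3266), down 26.4854 (V=161.3199). Price 128.8960; hedge Δ=-1.0000, bond B=166.1994.
  t=2,j=1: stock 72.5052 → up 100.0572 (V=87.7481), down 51.4787 (V=136.3266). Price 93.6942; hedge Δ=-1.0000, bond B=166.1994.
  t=2,j=2: stock 140.9256 → up 194.4773 (V=55.6359), down 100.0572 (V=87.7481). Price 59.8390; hedge Δ=-0.3401, bond B=107.7677.
  t=1,j=0: stock 52.5400 → up 72.5052 (V=93.6942), down 37.3034 (V=128.8960). Price 94.5391; hedge Δ=-1.0000, bond B=147.0791.
  t=1,j=1: stock 102.1200 → up 140.9256 (V=59.8390), down 72.5052 (V=93.6942). Price 64.1341; hedge Δ=-0.4948, bond B=114.6642.
  t=0,j=0: stock 74.0000 → up 102.1200 (V=64.1341), down 52.5400 (V=94.5391). Price 66.7958; hedge Δ=-0.6133, bond B=112.1764.
Root portfolio cost Δ·74+B reproduces V0=66.7958.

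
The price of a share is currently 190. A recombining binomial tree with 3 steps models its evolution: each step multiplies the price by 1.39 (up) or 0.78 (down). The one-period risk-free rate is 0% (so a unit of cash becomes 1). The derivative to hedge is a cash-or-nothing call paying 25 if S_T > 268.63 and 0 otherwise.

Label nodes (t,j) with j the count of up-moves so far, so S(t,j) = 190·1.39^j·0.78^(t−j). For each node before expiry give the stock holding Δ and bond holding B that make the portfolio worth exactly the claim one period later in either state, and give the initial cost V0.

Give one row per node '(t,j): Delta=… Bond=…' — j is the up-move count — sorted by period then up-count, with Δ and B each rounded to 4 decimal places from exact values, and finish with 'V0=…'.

(0,0): Delta=0.0995 Bond=-11.4904
(1,0): Delta=0.0997 Bond=-11.5292
(1,1): Delta=0.0992 Bond=-11.4217
(2,0): Delta=0.0000 Bond=0.0000
(2,1): Delta=0.1990 Bond=-31.9672
(2,2): Delta=0.0000 Bond=25.0000
V0=7.4099

Under the risk-neutral measure, an up-move has probability p* = (R−d)/(u−d) = 0.3607 and values discount at R = 1.
Terminal payoffs: V(3,0)=0.0000, V(3,1)=0.0000, V(3,2)=25.0000, V(3,3)=25.0000
Node (2,0) S=115.5960: V=(p*·0.0000+(1−p*)·0.0000)/1=0.0000; Δ=(0.0000−0.0000)/(160.6784−90.1649)=0.0000; B=V−Δ·S=0.0000
Node (2,1) S=205.9980: V=(p*·25.0000+(1−p*)·0.0000)/1=9.0164; Δ=(25.0000−0.0000)/(286.3372−160.6784)=0.1990; B=V−Δ·S=-31.9672
Node (2,2) S=367.0990: V=(p*·25.0000+(1−p*)·25.0000)/1=25.0000; Δ=(25.0000−25.0000)/(510.2676−286.3372)=0.0000; B=V−Δ·S=25.0000
Node (1,0) S=148.2000: V=(p*·9.0164+(1−p*)·0.0000)/1=3.2518; Δ=(9.0164−0.0000)/(205.9980−115.5960)=0.0997; B=V−Δ·S=-11.5292
Node (1,1) S=264.1000: V=(p*·25.0000+(1−p*)·9.0164)/1=14.7810; Δ=(25.0000−9.0164)/(367.0990−205.9980)=0.0992; B=V−Δ·S=-11.4217
Node (0,0) S=190.0000: V=(p*·14.7810+(1−p*)·3.2518)/1=7.4099; Δ=(14.7810−3.2518)/(264.1000−148.2000)=0.0995; B=V−Δ·S=-11.4904
Each (Δ,B) replicates both successor values, so the strategy is self-financing and V0 is arbitrage-free.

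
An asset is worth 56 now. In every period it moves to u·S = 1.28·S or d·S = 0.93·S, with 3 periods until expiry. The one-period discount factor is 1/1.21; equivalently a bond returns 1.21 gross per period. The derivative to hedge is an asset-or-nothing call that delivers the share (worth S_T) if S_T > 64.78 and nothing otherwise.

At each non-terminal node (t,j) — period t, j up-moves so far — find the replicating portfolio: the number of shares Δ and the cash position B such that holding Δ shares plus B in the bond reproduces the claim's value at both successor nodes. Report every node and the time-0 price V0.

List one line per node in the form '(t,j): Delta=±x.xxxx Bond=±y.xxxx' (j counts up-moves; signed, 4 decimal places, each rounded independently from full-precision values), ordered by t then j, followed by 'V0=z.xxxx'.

(0,0): Delta=1.6677 Bond=-40.9543
(1,0): Delta=3.0950 Bond=-123.8868
(1,1): Delta=1.4085 Bond=-30.9717
(2,0): Delta=0.0000 Bond=0.0000
(2,1): Delta=3.6571 Bond=-187.3788
(2,2): Delta=1.0000 Bond=0.0000
V0=52.4371

Risk-neutral probability p* = (R−d)/(u−d) = (1.21−0.93)/(1.28−0.93) = 0.8000.
Terminal payoffs: V(3,0)=0.0000, V(3,1)=0.0000, V(3,2)=85.3279, V(3,3)=117.4405
Node (2,0) S=48.4344: V=(p*·0.0000+(1−p*)·0.0000)/1.21=0.0000; Δ=(0.0000−0.0000)/(61.9960−45.0440)=0.0000; B=V−Δ·S=0.0000
Node (2,1) S=66.6624: V=(p*·85.3279+(1−p*)·0.0000)/1.21=56.4151; Δ=(85.3279−0.0000)/(85.3279−61.9960)=3.6571; B=V−Δ·S=-187.3788
Node (2,2) S=91.7504: V=(p*·117.4405+(1−p*)·85.3279)/1.21=91.7504; Δ=(117.4405−85.3279)/(117.4405−85.3279)=1.0000; B=V−Δ·S=0.0000
Node (1,0) S=52.0800: V=(p*·56.4151+(1−p*)·0.0000)/1.21=37.2993; Δ=(56.4151−0.0000)/(66.6624−48.4344)=3.0950; B=V−Δ·S=-123.8868
Node (1,1) S=71.6800: V=(p*·91.7504+(1−p*)·56.4151)/1.21=69.9862; Δ=(91.7504−56.4151)/(91.7504−66.6624)=1.4085; B=V−Δ·S=-30.9717
Node (0,0) S=56.0000: V=(p*·69.9862+(1−p*)·37.2993)/1.21=52.4371; Δ=(69.9862−37.2993)/(71.6800−52.0800)=1.6677; B=V−Δ·S=-40.9543
Check: Δ(0,0)·S0 + B(0,0) = 52.4371 = V0.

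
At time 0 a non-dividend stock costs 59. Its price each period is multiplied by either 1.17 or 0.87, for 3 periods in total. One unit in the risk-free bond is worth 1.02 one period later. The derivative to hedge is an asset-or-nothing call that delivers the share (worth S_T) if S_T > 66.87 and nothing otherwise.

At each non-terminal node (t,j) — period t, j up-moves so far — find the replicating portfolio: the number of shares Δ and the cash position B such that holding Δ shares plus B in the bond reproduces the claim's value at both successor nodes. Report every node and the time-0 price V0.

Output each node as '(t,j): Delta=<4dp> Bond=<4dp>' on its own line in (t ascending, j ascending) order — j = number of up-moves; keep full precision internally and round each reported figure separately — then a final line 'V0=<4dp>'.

No-arbitrage ⇒ martingale measure with p* = (R−d)/(u−d) = 0.5000.
At expiry t=3: V(3,0)=0.0000, V(3,1)=0.0000, V(3,2)=70.2656, V(3,3)=94.4952
Node (2,0) S=44.6571: V=(p*·0.0000+(1−p*)·0.0000)/1.02=0.0000; Δ=(0.0000−0.0000)/(52.2488−38.8517)=0.0000; B=V−Δ·S=0.0000
Node (2,1) S=60.0561: V=(p*·70.2656+(1−p*)·0.0000)/1.02=34.4439; Δ=(70.2656−0.0000)/(70.2656−52.2488)=3.9000; B=V−Δ·S=-199.7749
Node (2,2) S=80.7651: V=(p*·94.4952+(1−p*)·70.2656)/1.02=80.7651; Δ=(94.4952−70.2656)/(94.4952−70.2656)=1.0000; B=V−Δ·S=0.0000
Node (1,0) S=51.3300: V=(p*·34.4439+(1−p*)·0.0000)/1.02=16.8843; Δ=(34.4439−0.0000)/(60.0561−44.6571)=2.2368; B=V−Δ·S=-97.9288
Node (1,1) S=69.0300: V=(p*·80.7651+(1−p*)·34.4439)/1.02=56.4750; Δ=(80.7651−34.4439)/(80.7651−60.0561)=2.2368; B=V−Δ·S=-97.9288
Node (0,0) S=59.0000: V=(p*·56.4750+(1−p*)·16.8843)/1.02=35.9604; Δ=(56.4750−16.8843)/(69.0300−51.3300)=2.2368; B=V−Δ·S=-96.0087
Root portfolio cost Δ·59+B reproduces V0=35.9604.

(0,0): Delta=2.2368 Bond=-96.0087
(1,0): Delta=2.2368 Bond=-97.9288
(1,1): Delta=2.2368 Bond=-97.9288
(2,0): Delta=0.0000 Bond=0.0000
(2,1): Delta=3.9000 Bond=-199.7749
(2,2): Delta=1.0000 Bond=0.0000
V0=35.9604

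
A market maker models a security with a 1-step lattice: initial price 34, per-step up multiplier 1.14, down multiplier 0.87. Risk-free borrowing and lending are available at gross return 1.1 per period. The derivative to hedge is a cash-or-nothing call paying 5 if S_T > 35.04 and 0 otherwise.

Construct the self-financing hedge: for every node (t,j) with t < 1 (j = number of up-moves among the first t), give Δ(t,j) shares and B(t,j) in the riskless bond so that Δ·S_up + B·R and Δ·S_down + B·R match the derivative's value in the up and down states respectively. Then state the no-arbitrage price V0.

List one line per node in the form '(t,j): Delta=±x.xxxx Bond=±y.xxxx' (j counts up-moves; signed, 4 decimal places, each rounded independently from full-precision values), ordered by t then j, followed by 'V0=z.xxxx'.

(0,0): Delta=0.5447 Bond=-14.6465
V0=3.8721

Since d<R<u, set p* = (R−d)/(u−d) = 0.8519; price each node as the discounted p*-expectation of its children.
Terminal values V(1,·): V(1,0)=0.0000, V(1,1)=5.0000
(0,0): S=34.0000. Δ = (V_up−V_dn)/(S_up−S_dn) = (5.0000−0.0000)/(38.7600−29.5800) = 0.5447. V = [p*·5.0000 + (1−p*)·0.0000]/1.1 = 3.8721. B = V − Δ·S = -14.6465.
The time-0 hedge costs 3.8721, which is the no-arbitrage price.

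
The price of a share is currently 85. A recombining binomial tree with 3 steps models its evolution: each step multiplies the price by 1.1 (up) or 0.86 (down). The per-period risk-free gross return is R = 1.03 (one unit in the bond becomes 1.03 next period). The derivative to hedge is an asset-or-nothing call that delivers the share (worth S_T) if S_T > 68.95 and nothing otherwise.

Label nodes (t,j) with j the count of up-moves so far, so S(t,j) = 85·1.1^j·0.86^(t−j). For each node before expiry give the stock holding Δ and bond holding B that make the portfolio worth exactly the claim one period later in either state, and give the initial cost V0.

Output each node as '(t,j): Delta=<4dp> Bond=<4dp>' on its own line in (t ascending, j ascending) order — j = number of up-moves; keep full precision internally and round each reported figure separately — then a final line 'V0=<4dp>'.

The replicating-portfolio and risk-neutral prices coincide; use p* = (1.03−0.86)/(1.1−0.86) = 0.7083 for the latter.
Payoff layer (t=3): V(3,0)=0.0000, V(3,1)=69.1526, V(3,2)=88.4510, V(3,3)=113.1350
Node (2,0) S=62.8660: V=(p*·69.1526+(1−p*)·0.0000)/1.03=47.5564; Δ=(69.1526−0.0000)/(69.1526−54.0648)=4.5833; B=V−Δ·S=-240.5794
Node (2,1) S=80.4100: V=(p*·88.4510+(1−p*)·69.1526)/1.03=80.4100; Δ=(88.4510−69.1526)/(88.4510−69.1526)=1.0000; B=V−Δ·S=0.0000
Node (2,2) S=102.8500: V=(p*·113.1350+(1−p*)·88.4510)/1.03=102.8500; Δ=(113.1350−88.4510)/(113.1350−88.4510)=1.0000; B=V−Δ·S=0.0000
Node (1,0) S=73.1000: V=(p*·80.4100+(1−p*)·47.5564)/1.03=68.7648; Δ=(80.4100−47.5564)/(80.4100−62.8660)=1.8726; B=V−Δ·S=-68.1252
Node (1,1) S=93.5000: V=(p*·102.8500+(1−p*)·80.4100)/1.03=93.5000; Δ=(102.8500−80.4100)/(102.8500−80.4100)=1.0000; B=V−Δ·S=0.0000
Node (0,0) S=85.0000: V=(p*·93.5000+(1−p*)·68.7648)/1.03=83.7724; Δ=(93.5000−68.7648)/(93.5000−73.1000)=1.2125; B=V−Δ·S=-19.2911
The time-0 hedge costs 83.7724, which is the no-arbitrage price.

(0,0): Delta=1.2125 Bond=-19.2911
(1,0): Delta=1.8726 Bond=-68.1252
(1,1): Delta=1.0000 Bond=0.0000
(2,0): Delta=4.5833 Bond=-240.5794
(2,1): Delta=1.0000 Bond=0.0000
(2,2): Delta=1.0000 Bond=0.0000
V0=83.7724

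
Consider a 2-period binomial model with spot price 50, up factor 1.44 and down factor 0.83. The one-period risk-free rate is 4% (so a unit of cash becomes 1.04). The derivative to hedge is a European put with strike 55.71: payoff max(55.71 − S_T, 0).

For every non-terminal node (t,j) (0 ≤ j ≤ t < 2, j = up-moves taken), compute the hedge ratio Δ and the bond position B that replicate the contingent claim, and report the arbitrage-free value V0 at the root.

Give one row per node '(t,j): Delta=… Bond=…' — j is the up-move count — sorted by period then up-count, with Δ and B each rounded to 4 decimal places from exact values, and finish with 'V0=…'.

(0,0): Delta=-0.4396 Bond=30.4342
(1,0): Delta=-0.8400 Bond=48.2686
(1,1): Delta=0.0000 Bond=0.0000
V0=8.4539

Since d<R<u, set p* = (R−d)/(u−d) = 0.3443; price each node as the discounted p*-expectation of its children.
Payoff layer (t=2): V(2,0)=21.2650, V(2,1)=0.0000, V(2,2)=0.0000
Node (1,0) S=41.5000: V=(p*·0.0000+(1−p*)·21.2650)/1.04=13.4079; Δ=(0.0000−21.2650)/(59.7600−34.4450)=-0.8400; B=V−Δ·S=48.2686
Node (1,1) S=72.0000: V=(p*·0.0000+(1−p*)·0.0000)/1.04=0.0000; Δ=(0.0000−0.0000)/(103.6800−59.7600)=0.0000; B=V−Δ·S=0.0000
Node (0,0) S=50.0000: V=(p*·0.0000+(1−p*)·13.4079)/1.04=8.4539; Δ=(0.0000−13.4079)/(72.0000−41.5000)=-0.4396; B=V−Δ·S=30.4342
Each (Δ,B) replicates both successor values, so the strategy is self-financing and V0 is arbitrage-free.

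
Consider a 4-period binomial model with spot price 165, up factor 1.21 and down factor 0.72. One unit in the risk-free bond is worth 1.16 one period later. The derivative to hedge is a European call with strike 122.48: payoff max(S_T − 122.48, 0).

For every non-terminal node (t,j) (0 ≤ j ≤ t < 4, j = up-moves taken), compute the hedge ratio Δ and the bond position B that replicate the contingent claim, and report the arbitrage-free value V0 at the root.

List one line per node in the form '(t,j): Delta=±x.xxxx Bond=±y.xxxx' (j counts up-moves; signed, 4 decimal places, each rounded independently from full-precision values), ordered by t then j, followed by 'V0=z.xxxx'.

(0,0): Delta=0.9891 Bond=-65.7380
(1,0): Delta=0.8838 Bond=-63.7459
(1,1): Delta=0.9962 Bond=-77.6777
(2,0): Delta=0.0509 Bond=-2.6998
(2,1): Delta=0.9401 Bond=-82.0414
(2,2): Delta=1.0000 Bond=-91.0226
(3,0): Delta=0.0000 Bond=0.0000
(3,1): Delta=0.0543 Bond=-3.4876
(3,2): Delta=1.0000 Bond=-105.5862
(3,3): Delta=1.0000 Bond=-105.5862
V0=97.4612

Under the risk-neutral measure, an up-move has probability p* = (R−d)/(u−d) = 0.8980 and values discount at R = 1.16.
Terminal values V(4,·): V(4,0)=0.0000, V(4,1)=0.0000, V(4,2)=2.7533, V(4,3)=87.9814, V(4,4)=231.2122
(3,0): S=61.5859. Δ = (V_up−V_dn)/(S_up−S_dn) = (0.0000−0.0000)/(74.5190−44.3419) = 0.0000. V = [p*·0.0000 + (1−p*)·0.0000]/1.16 = 0.0000. B = V − Δ·S = 0.0000.
(3,1): S=103.4986. Δ = (V_up−V_dn)/(S_up−S_dn) = (2.7533−0.0000)/(125.2333−74.5190) = 0.0543. V = [p*·2.7533 + (1−p*)·0.0000]/1.16 = 2.1313. B = V − Δ·S = -3.4876.
(3,2): S=173.9351. Δ = (V_up−V_dn)/(S_up−S_dn) = (87.9814−2.7533)/(210.4614−125.2333) = 1.0000. V = [p*·87.9814 + (1−p*)·2.7533]/1.16 = 68.3489. B = V − Δ·S = -105.5862.
(3,3): S=292.3076. Δ = (V_up−V_dn)/(S_up−S_dn) = (231.2122−87.9814)/(353.6922−210.4614) = 1.0000. V = [p*·231.2122 + (1−p*)·87.9814]/1.16 = 186.7214. B = V − Δ·S = -105.5862.
(2,0): S=85.5360. Δ = (V_up−V_dn)/(S_up−S_dn) = (2.1313−0.0000)/(103.4986−61.5859) = 0.0509. V = [p*·2.1313 + (1−p*)·0.0000]/1.16 = 1.6498. B = V − Δ·S = -2.6998.
(2,1): S=143.7480. Δ = (V_up−V_dn)/(S_up−S_dn) = (68.3489−2.1313)/(173.9351−103.4986) = 0.9401. V = [p*·68.3489 + (1−p*)·2.1313]/1.16 = 53.0965. B = V − Δ·S = -82.0414.
(2,2): S=241.5765. Δ = (V_up−V_dn)/(S_up−S_dn) = (186.7214−68.3489)/(292.3076−173.9351) = 1.0000. V = [p*·186.7214 + (1−p*)·68.3489]/1.16 = 150.5539. B = V − Δ·S = -91.0226.
(1,0): S=118.8000. Δ = (V_up−V_dn)/(S_up−S_dn) = (53.0965−1.6498)/(143.7480−85.5360) = 0.8838. V = [p*·53.0965 + (1−p*)·1.6498]/1.16 = 41.2473. B = V − Δ·S = -63.7459.
(1,1): S=199.6500. Δ = (V_up−V_dn)/(S_up−S_dn) = (150.5539−53.0965)/(241.5765−143.7480) = 0.9962. V = [p*·150.5539 + (1−p*)·53.0965]/1.16 = 121.2149. B = V − Δ·S = -77.6777.
(0,0): S=165.0000. Δ = (V_up−V_dn)/(S_up−S_dn) = (121.2149−41.2473)/(199.6500−118.8000) = 0.9891. V = [p*·121.2149 + (1−p*)·41.2473]/1.16 = 97.4612. B = V − Δ·S = -65.7380.
Root portfolio cost Δ·165+B reproduces V0=97.4612.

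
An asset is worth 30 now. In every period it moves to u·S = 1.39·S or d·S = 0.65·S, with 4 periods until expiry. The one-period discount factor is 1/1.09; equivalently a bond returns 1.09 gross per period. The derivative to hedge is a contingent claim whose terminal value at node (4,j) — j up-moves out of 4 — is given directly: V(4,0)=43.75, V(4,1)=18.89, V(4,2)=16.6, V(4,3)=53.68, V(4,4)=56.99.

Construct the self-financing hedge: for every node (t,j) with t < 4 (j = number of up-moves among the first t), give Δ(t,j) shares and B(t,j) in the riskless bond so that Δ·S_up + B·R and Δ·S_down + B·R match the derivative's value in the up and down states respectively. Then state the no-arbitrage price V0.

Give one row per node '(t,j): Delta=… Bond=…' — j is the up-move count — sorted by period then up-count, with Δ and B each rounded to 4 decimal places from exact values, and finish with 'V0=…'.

Since d<R<u, set p* = (R−d)/(u−d) = 0.5946; price each node as the discounted p*-expectation of its children.
Payoff layer (t=4): V(4,0)=43.7500, V(4,1)=18.8900, V(4,2)=16.6000, V(4,3)=53.6800, V(4,4)=56.9900
  t=3,j=0: stock 8.2387 → up 11.4519 (V=18.8900), down 5.3552 (V=43.7500). Price 26.5765; hedge Δ=-4.0776, bond B=60.1711.
  t=3,j=1: stock 17.6182 → up 24.4894 (V=16.6000), down 11.4519 (V=18.8900). Price 16.0811; hedge Δ=-0.1756, bond B=19.1757.
  t=3,j=2: stock 37.6760 → up 52.3696 (V=53.6800), down 24.4894 (V=16.6000). Price 35.4565; hedge Δ=1.3300, bond B=-14.6516.
  t=3,j=3: stock 80.5686 → up 111.9903 (V=56.9900), down 52.3696 (V=53.6800). Price 51.0533; hedge Δ=0.0555, bond B=46.5803.
  t=2,j=0: stock 12.6750 → up 17.6182 (V=16.0811), down 8.2388 (V=26.5765). Price 18.6569; hedge Δ=-1.1190, bond B=32.8399.
  t=2,j=1: stock 27.1050 → up 37.6759 (V=35.4565), down 17.6182 (V=16.0811). Price 25.3226; hedge Δ=0.9660, bond B=-0.8604.
  t=2,j=2: stock 57.9630 → up 80.5686 (V=51.0533), down 37.6760 (V=35.4565). Price 41.0369; hedge Δ=0.3636, bond B=19.9602.
  t=1,j=0: stock 19.5000 → up 27.1050 (V=25.3226), down 12.6750 (V=18.6569). Price 20.7525; hedge Δ=0.4619, bond B=11.7448.
  t=1,j=1: stock 41.7000 → up 57.9630 (V=41.0369), down 27.1050 (V=25.3226). Price 31.8039; hedge Δ=0.5092, bond B=10.5682.
  t=0,j=0: stock 30.0000 → up 41.7000 (V=31.8039), down 19.5000 (V=20.7525). Price 25.0675; hedge Δ=0.4978, bond B=10.1332.
Self-financing check: at every node Δ·S+B equals the discounted successor values.

(0,0): Delta=0.4978 Bond=10.1332
(1,0): Delta=0.4619 Bond=11.7448
(1,1): Delta=0.5092 Bond=10.5682
(2,0): Delta=-1.1190 Bond=32.8399
(2,1): Delta=0.9660 Bond=-0.8604
(2,2): Delta=0.3636 Bond=19.9602
(3,0): Delta=-4.0776 Bond=60.1711
(3,1): Delta=-0.1756 Bond=19.1757
(3,2): Delta=1.3300 Bond=-14.6516
(3,3): Delta=0.0555 Bond=46.5803
V0=25.0675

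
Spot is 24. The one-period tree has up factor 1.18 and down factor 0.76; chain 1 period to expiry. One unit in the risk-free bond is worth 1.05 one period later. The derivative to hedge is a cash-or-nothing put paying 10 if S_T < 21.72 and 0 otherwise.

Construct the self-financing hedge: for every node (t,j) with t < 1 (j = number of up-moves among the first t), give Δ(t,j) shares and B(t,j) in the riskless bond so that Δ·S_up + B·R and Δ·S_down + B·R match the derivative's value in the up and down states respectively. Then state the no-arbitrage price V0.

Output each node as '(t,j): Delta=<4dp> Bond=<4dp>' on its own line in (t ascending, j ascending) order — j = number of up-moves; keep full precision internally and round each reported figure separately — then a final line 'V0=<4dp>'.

(0,0): Delta=-0.9921 Bond=26.7574
V0=2.9478

Risk-neutral probability p* = (R−d)/(u−d) = (1.05−0.76)/(1.18−0.76) = 0.6905.
At expiry t=1: V(1,0)=10.0000, V(1,1)=0.0000
(0,0): S=24.0000. Δ = (V_up−V_dn)/(S_up−S_dn) = (0.0000−10.0000)/(28.3200−18.2400) = -0.9921. V = [p*·0.0000 + (1−p*)·10.0000]/1.05 = 2.9478. B = V − Δ·S = 26.7574.
Each (Δ,B) replicates both successor values, so the strategy is self-financing and V0 is arbitrage-free.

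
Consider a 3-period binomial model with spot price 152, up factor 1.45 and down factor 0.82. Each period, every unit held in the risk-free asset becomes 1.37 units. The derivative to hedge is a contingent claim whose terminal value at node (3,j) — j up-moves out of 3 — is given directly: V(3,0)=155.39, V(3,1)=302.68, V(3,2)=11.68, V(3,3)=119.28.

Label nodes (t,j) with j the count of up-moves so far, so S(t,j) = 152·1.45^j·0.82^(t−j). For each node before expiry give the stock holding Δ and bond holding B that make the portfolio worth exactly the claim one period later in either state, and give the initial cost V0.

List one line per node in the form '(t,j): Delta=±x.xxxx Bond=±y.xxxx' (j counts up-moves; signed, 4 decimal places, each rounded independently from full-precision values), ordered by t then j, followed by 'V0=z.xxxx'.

The replicating-portfolio and risk-neutral prices coincide; use p* = (1.37−0.82)/(1.45−0.82) = 0.8730 for the latter.
Payoff layer (t=3): V(3,0)=155.3900, V(3,1)=302.6800, V(3,2)=11.6800, V(3,3)=119.2800
(2,0): S=102.2048. Δ = (V_up−V_dn)/(S_up−S_dn) = (302.6800−155.3900)/(148.1970−83.8079) = 2.2875. V = [p*·302.6800 + (1−p*)·155.3900]/1.37 = 207.2821. B = V − Δ·S = -26.5115.
(2,1): S=180.7280. Δ = (V_up−V_dn)/(S_up−S_dn) = (11.6800−302.6800)/(262.0556−148.1970) = -2.5558. V = [p*·11.6800 + (1−p*)·302.6800]/1.37 = 35.4981. B = V − Δ·S = 497.4029.
(2,2): S=319.5800. Δ = (V_up−V_dn)/(S_up−S_dn) = (119.2800−11.6800)/(463.3910−262.0556) = 0.5344. V = [p*·119.2800 + (1−p*)·11.6800]/1.37 = 77.0923. B = V − Δ·S = -93.7013.
(1,0): S=124.6400. Δ = (V_up−V_dn)/(S_up−S_dn) = (35.4981−207.2821)/(180.7280−102.2048) = -2.1877. V = [p*·35.4981 + (1−p*)·207.2821]/1.37 = 41.8335. B = V − Δ·S = 314.5066.
(1,1): S=220.4000. Δ = (V_up−V_dn)/(S_up−S_dn) = (77.0923−35.4981)/(319.5800−180.7280) = 0.2996. V = [p*·77.0923 + (1−p*)·35.4981]/1.37 = 52.4164. B = V − Δ·S = -13.6062.
(0,0): S=152.0000. Δ = (V_up−V_dn)/(S_up−S_dn) = (52.4164−41.8335)/(220.4000−124.6400) = 0.1105. V = [p*·52.4164 + (1−p*)·41.8335]/1.37 = 37.2793. B = V − Δ·S = 20.4810.
Self-financing check: at every node Δ·S+B equals the discounted successor values.

(0,0): Delta=0.1105 Bond=20.4810
(1,0): Delta=-2.1877 Bond=314.5066
(1,1): Delta=0.2996 Bond=-13.6062
(2,0): Delta=2.2875 Bond=-26.5115
(2,1): Delta=-2.5558 Bond=497.4029
(2,2): Delta=0.5344 Bond=-93.7013
V0=37.2793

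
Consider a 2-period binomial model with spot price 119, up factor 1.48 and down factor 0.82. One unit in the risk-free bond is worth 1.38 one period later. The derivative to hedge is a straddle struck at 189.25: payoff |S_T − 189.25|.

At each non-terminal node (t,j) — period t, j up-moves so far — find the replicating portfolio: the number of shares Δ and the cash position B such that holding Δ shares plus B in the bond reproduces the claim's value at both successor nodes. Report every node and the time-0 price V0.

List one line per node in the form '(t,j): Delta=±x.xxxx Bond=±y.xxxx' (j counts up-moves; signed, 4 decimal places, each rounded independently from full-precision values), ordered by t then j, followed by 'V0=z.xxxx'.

(0,0): Delta=0.1180 Bond=20.3200
(1,0): Delta=-1.0000 Bond=137.1377
(1,1): Delta=0.2286 Bond=8.5601
V0=34.3640

Risk-neutral probability p* = (R−d)/(u−d) = (1.38−0.82)/(1.48−0.82) = 0.8485.
At expiry t=2: V(2,0)=109.2344, V(2,1)=44.8316, V(2,2)=71.4076
  t=1,j=0: stock 97.5800 → up 144.4184 (V=44.8316), down 80.0156 (V=109.2344). Price 39.5577; hedge Δ=-1.0000, bond B=137.1377.
  t=1,j=1: stock 176.1200 → up 260.6576 (V=71.4076), down 144.4184 (V=44.8316). Price 48.8268; hedge Δ=0.2286, bond B=8.5601.
  t=0,j=0: stock 119.0000 → up 176.1200 (V=48.8268), down 97.5800 (V=39.5577). Price 34.3640; hedge Δ=0.1180, bond B=20.3200.
The time-0 hedge costs 34.3640, which is the no-arbitrage price.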